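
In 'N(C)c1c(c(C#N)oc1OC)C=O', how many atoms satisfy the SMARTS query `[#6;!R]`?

The query [#6;!R] means: carbon not in any ring.
Check the 13 heavy atoms by environment: 1× o (aromatic, in 5-ring) → no; 4× c (aromatic, in 5-ring) → no; 2× O (acyclic) → no; 4× C (acyclic) → match; 2× N (acyclic) → no.
That gives 4 matching atoms.

4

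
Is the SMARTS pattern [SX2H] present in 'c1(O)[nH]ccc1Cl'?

No

The pattern [SX2H] describes an aliphatic sulfur with two connections, one being H — a thiol.
The closest candidate here is a hydroxyl group (-OH), but it is an -OH, not an -SH. No other fragment satisfies the full query, so there is no match.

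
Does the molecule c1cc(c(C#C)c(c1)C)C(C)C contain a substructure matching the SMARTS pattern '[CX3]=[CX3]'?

No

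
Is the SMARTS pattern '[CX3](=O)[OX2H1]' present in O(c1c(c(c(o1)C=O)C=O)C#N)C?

The pattern [CX3](=O)[OX2H1] describes an sp2 carbon double-bonded to O and single-bonded to an -OH oxygen — a carboxylic acid.
The closest candidate here is an aldehyde (-CHO), but there is no singly-bonded oxygen on the carbonyl carbon. No other fragment satisfies the full query, so there is no match.

No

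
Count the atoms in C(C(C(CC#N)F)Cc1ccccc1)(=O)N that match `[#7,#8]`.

3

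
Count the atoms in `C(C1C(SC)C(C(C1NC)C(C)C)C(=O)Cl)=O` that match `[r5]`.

5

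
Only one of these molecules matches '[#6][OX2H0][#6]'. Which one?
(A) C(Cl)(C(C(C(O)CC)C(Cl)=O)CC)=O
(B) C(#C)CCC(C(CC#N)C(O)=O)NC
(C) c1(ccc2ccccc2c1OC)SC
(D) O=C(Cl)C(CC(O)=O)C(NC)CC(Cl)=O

[#6][OX2H0][#6] describes an aliphatic oxygen bridging two carbons with no H on the oxygen (an ether).
(A) has a hydroxyl group (-OH) but the oxygen has H1, not H0 bridging two carbons.
(B) has a carboxylic acid group (-C(=O)OH) but the -OH oxygen has H1; the =O is OX1, not OX2.
(C) contains a methoxy ether (-OCH3), which satisfies every atom and bond constraint.
(D) has a carboxylic acid group (-C(=O)OH) but the -OH oxygen has H1; the =O is OX1, not OX2.
So the answer is (C).

C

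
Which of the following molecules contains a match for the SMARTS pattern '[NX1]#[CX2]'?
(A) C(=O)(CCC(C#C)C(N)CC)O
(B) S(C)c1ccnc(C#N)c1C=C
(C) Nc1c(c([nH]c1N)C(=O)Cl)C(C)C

[NX1]#[CX2] describes a nitrogen triple-bonded to a two-connected carbon (a nitrile).
(A) has a primary amino group (-NH2) but the nitrogen is NX3 (three connections), not NX1 triple-bonded.
(B) contains a nitrile (-C#N), which satisfies every atom and bond constraint.
(C) has a primary amino group (-NH2) but the nitrogen is NX3 (three connections), not NX1 triple-bonded.
So the answer is (B).

B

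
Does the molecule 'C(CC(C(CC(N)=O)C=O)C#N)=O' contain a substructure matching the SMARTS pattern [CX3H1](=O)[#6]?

The pattern [CX3H1](=O)[#6] describes an sp2 carbon with one H, double-bonded to O and single-bonded to carbon — an aldehyde.
The molecule carries an aldehyde (-CHO), whose atoms satisfy every constraint of the query, so the pattern matches.

Yes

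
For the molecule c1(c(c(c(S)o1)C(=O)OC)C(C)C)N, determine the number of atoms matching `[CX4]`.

4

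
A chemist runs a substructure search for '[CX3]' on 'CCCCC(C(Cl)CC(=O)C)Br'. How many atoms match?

The query [CX3] means: C with X3: aliphatic carbon with exactly 3 total connections.
Check the 12 heavy atoms by environment: 8× C (X4) → no; 1× Br (X1) → no; 1× Cl (X1) → no; 1× C (X3) → match; 1× O (X1) → no.
That gives 1 matching atom.

1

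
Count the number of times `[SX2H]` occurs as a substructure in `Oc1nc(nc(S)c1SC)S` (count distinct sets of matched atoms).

[SX2H] is the SMARTS for a thiol: an aliphatic sulfur with two connections, one being H.
The molecule carries 2 separate instances of a thiol (-SH) meeting every constraint; each maps to a distinct set of atoms, giving 2 matches.

2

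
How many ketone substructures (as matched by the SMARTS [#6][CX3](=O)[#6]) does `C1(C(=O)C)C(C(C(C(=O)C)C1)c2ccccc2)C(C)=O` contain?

3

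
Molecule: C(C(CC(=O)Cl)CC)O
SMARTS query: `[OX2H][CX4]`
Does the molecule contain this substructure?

The pattern [OX2H][CX4] describes a hydroxyl oxygen bound to an sp3 (X4) carbon — an aliphatic alcohol.
The molecule carries a hydroxyl group (-OH), whose atoms satisfy every constraint of the query, so the pattern matches.

Yes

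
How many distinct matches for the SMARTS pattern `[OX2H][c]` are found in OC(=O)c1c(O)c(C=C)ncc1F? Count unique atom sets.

1

[OX2H][c] is the SMARTS for a phenol: a hydroxyl oxygen attached to an aromatic carbon.
Exactly one fragment in the molecule meets all constraints, giving 1 match.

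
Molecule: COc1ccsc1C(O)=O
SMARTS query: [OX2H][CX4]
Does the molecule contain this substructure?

No

The pattern [OX2H][CX4] describes a hydroxyl oxygen bound to an sp3 (X4) carbon — an aliphatic alcohol.
The closest candidate here is a methoxy ether (-OCH3), but the oxygen has H0 (ether), not H1. No other fragment satisfies the full query, so there is no match.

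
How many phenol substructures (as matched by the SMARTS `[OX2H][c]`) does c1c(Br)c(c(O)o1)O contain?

[OX2H][c] is the SMARTS for a phenol: a hydroxyl oxygen attached to an aromatic carbon.
The molecule carries 2 separate instances of a hydroxyl group (-OH) meeting every constraint; each maps to a distinct set of atoms, giving 2 matches.

2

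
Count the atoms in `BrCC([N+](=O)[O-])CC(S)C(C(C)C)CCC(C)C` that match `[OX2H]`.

The query [OX2H] means: aliphatic oxygen with two connections, one of which is H — an -OH oxygen.
Check the 18 heavy atoms by environment: 4× C (H2, X4) → no; 5× C (H1, X4) → no; 1× Br (H0, X1) → no; 1× N (charge +1, H0, X3) → no; 1× O (charge -1, H0, X1) → no; 1× O (H0, X1) → no; 4× C (H3, X4) → no; 1× S (H1, X2) → no.
No environment satisfies the query, so 0 matching atoms.

0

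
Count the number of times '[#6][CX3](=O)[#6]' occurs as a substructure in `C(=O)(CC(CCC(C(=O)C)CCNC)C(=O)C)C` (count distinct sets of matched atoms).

3

[#6][CX3](=O)[#6] is the SMARTS for a ketone: a carbonyl carbon (no H) flanked by two carbons.
The molecule carries 3 separate instances of an acetyl/ketone group (-C(=O)CH3) meeting every constraint; each maps to a distinct set of atoms, giving 3 matches.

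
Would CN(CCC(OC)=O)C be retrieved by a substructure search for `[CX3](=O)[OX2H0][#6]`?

Yes

The pattern [CX3](=O)[OX2H0][#6] describes a carbonyl carbon bonded to an oxygen that is itself bonded to carbon (no H on that O) — an ester.
The molecule carries a methyl-ester group (-C(=O)OCH3), whose atoms satisfy every constraint of the query, so the pattern matches.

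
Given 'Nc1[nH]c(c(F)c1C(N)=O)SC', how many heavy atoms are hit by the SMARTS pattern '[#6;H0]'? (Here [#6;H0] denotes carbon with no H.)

The query [#6;H0] means: any carbon with no attached hydrogen.
Check the 12 heavy atoms by environment: 1× n (aromatic, H1) → no; 4× c (aromatic, H0) → match; 1× F (H0) → no; 1× C (H0) → match; 1× O (H0) → no; 2× N (H2) → no; 1× S (H0) → no; 1× C (H3) → no.
Summing the matching environments: 4 + 1 = 5 matching atoms.

5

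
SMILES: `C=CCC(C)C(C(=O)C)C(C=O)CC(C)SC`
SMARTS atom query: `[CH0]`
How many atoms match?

1

The query [CH0] means: aliphatic carbon with no attached hydrogen.
Check the 17 heavy atoms by environment: 4× C (H3) → no; 6× C (H1) → no; 3× C (H2) → no; 1× C (H0) → match; 2× O (H0) → no; 1× S (H0) → no.
That gives 1 matching atom.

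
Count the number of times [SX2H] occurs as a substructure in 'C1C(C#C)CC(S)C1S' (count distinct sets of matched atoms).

2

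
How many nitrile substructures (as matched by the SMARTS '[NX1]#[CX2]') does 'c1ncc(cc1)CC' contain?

0

[NX1]#[CX2] is the SMARTS for a nitrile: a nitrogen triple-bonded to a two-connected carbon.
No fragment in the molecule satisfies every constraint, giving 0 matches.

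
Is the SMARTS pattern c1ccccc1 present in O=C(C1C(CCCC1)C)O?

No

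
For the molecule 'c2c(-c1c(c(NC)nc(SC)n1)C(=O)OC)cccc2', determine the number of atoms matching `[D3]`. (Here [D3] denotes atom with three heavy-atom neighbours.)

The query [D3] means: atom with exactly three heavy-atom neighbours.
Check the 20 heavy atoms by environment: 2× n (aromatic, D2) → no; 5× c (aromatic, D3) → match; 1× C (D3) → match; 1× O (D1) → no; 1× O (D2) → no; 3× C (D1) → no; 1× S (D2) → no; 1× N (D2) → no; 5× c (aromatic, D2) → no.
Summing the matching environments: 5 + 1 = 6 matching atoms.

6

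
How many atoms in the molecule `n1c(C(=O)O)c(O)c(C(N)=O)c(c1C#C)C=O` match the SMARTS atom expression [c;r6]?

The query [c;r6] means: aromatic carbon that belongs to a six-membered ring.
Check the 17 heavy atoms by environment: 1× n (aromatic, in 6-ring) → no; 5× c (aromatic, in 6-ring) → match; 5× C (acyclic) → no; 5× O (acyclic) → no; 1× N (acyclic) → no.
That gives 5 matching atoms.

5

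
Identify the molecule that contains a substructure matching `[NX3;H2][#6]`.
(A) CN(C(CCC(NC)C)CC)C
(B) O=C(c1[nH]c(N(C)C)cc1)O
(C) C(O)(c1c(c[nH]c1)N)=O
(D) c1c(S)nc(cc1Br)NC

C

[NX3;H2][#6] describes a trivalent nitrogen with two H attached to carbon (a primary amine).
(A) has an N-methylamino group (-NHCH3) but the nitrogen bears two carbons and only one H (H1), not H2.
(B) has a dimethylamino group (-N(CH3)2) but the nitrogen has H0, not H2.
(C) contains a primary amino group (-NH2), which satisfies every atom and bond constraint.
(D) has an N-methylamino group (-NHCH3) but the nitrogen bears two carbons and only one H (H1), not H2.
So the answer is (C).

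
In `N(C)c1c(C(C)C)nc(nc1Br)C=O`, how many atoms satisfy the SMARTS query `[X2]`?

2

Check the 14 heavy atoms by environment: 2× n (aromatic, X2) → match; 4× c (aromatic, X3) → no; 1× Br (X1) → no; 1× N (X3) → no; 4× C (X4) → no; 1× C (X3) → no; 1× O (X1) → no.
That gives 2 matching atoms.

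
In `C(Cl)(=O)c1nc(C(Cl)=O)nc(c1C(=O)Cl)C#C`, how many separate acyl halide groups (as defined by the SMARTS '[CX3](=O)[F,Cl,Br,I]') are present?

[CX3](=O)[F,Cl,Br,I] is the SMARTS for an acyl halide: a carbonyl carbon bonded to a halogen.
The molecule carries 3 separate instances of an acyl chloride (-C(=O)Cl) meeting every constraint; each maps to a distinct set of atoms, giving 3 matches.

3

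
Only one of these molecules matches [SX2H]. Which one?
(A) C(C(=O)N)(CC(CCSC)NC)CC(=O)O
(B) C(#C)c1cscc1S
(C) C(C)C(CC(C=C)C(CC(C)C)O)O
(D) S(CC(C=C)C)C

[SX2H] describes an aliphatic sulfur with two connections, one being H (a thiol).
(A) has a methylthio ether (-SCH3) but the sulfur has H0 (bonded to two carbons), not H1.
(B) contains a thiol (-SH), which satisfies every atom and bond constraint.
(C) has a hydroxyl group (-OH) but it is an -OH, not an -SH.
(D) has a methylthio ether (-SCH3) but the sulfur has H0 (bonded to two carbons), not H1.
So the answer is (B).

B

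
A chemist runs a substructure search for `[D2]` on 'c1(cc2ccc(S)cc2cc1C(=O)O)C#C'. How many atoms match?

6

Check the 16 heavy atoms by environment: 5× c (aromatic, D3) → no; 5× c (aromatic, D2) → match; 1× S (D1) → no; 1× C (D3) → no; 2× O (D1) → no; 1× C (D2) → match; 1× C (D1) → no.
Summing the matching environments: 5 + 1 = 6 matching atoms.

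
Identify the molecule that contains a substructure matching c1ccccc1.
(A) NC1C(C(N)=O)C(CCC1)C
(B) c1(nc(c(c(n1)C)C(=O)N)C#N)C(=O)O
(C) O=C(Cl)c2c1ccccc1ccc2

C

c1ccccc1 describes six aromatic carbons in a ring (a benzene ring).
(A) has a methyl group (-CH3) but no six-membered all-carbon aromatic ring is present.
(B) has a methyl group (-CH3) but no six-membered all-carbon aromatic ring is present.
(C) contains the required atom environment, so the pattern matches.
So the answer is (C).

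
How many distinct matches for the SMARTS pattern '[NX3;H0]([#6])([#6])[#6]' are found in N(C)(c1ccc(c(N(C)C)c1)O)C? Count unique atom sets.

2

[NX3;H0]([#6])([#6])[#6] is the SMARTS for a tertiary amine: a trivalent nitrogen with no H, bonded to three carbons.
The molecule carries 2 separate instances of a dimethylamino group (-N(CH3)2) meeting every constraint; each maps to a distinct set of atoms, giving 2 matches.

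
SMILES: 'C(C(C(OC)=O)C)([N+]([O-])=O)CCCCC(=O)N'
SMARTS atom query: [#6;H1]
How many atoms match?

2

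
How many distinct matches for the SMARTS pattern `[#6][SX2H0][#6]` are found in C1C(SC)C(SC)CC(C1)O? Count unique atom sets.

2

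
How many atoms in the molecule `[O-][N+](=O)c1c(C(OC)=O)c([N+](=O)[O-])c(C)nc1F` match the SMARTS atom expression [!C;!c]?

10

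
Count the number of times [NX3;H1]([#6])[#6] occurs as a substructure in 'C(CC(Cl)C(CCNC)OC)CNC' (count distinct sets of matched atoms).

2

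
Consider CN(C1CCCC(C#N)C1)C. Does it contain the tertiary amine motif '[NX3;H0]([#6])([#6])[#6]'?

The pattern [NX3;H0]([#6])([#6])[#6] describes a trivalent nitrogen with no H, bonded to three carbons — a tertiary amine.
The molecule carries a dimethylamino group (-N(CH3)2), whose atoms satisfy every constraint of the query, so the pattern matches.

Yes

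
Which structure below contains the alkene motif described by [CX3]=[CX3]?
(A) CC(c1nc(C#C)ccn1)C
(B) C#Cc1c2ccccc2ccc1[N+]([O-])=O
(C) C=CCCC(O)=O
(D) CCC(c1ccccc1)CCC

[CX3]=[CX3] describes a non-aromatic C=C double bond between two sp2 carbons (an alkene).
(A) has an ethynyl group (-C#CH) but the C-C bond is a triple bond, not a double bond.
(B) has an ethynyl group (-C#CH) but the C-C bond is a triple bond, not a double bond.
(C) contains a vinyl group (-CH=CH2), which satisfies every atom and bond constraint.
(D) has an ethyl group (-CH2CH3) but its C-C bond is a single bond between CX4 carbons, not CX3=CX3.
So the answer is (C).

C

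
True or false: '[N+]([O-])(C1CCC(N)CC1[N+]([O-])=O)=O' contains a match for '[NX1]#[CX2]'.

False

The pattern [NX1]#[CX2] describes a nitrogen triple-bonded to a two-connected carbon — a nitrile.
The closest candidate here is a nitro group (-[N+](=O)[O-]), but there is no C#N triple bond. No other fragment satisfies the full query, so there is no match.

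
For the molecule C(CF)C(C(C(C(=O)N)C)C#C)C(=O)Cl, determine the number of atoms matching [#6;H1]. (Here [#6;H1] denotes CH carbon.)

The query [#6;H1] means: any carbon bearing exactly one hydrogen.
Check the 15 heavy atoms by environment: 1× C (H3) → no; 4× C (H1) → match; 2× C (H2) → no; 3× C (H0) → no; 2× O (H0) → no; 1× Cl (H0) → no; 1× N (H2) → no; 1× F (H0) → no.
That gives 4 matching atoms.

4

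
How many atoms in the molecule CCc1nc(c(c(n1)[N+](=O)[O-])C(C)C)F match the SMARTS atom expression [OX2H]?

The query [OX2H] means: aliphatic oxygen with two connections, one of which is H — an -OH oxygen.
Check the 15 heavy atoms by environment: 2× n (aromatic, H0, X2) → no; 4× c (aromatic, H0, X3) → no; 1× F (H0, X1) → no; 1× C (H1, X4) → no; 3× C (H3, X4) → no; 1× N (charge +1, H0, X3) → no; 1× O (charge -1, H0, X1) → no; 1× O (H0, X1) → no; 1× C (H2, X4) → no.
No environment satisfies the query, so 0 matching atoms.

0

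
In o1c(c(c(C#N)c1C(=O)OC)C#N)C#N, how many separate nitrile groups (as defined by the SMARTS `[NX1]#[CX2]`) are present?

3

[NX1]#[CX2] is the SMARTS for a nitrile: a nitrogen triple-bonded to a two-connected carbon.
The molecule carries 3 separate instances of a nitrile (-C#N) meeting every constraint; each maps to a distinct set of atoms, giving 3 matches.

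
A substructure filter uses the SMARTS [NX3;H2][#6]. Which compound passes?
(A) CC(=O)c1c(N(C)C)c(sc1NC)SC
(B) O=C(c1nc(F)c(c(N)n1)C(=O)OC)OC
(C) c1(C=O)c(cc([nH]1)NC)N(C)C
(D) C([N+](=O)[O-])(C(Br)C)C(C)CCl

[NX3;H2][#6] describes a trivalent nitrogen with two H attached to carbon (a primary amine).
(A) has a dimethylamino group (-N(CH3)2) but the nitrogen has H0, not H2.
(B) contains a primary amino group (-NH2), which satisfies every atom and bond constraint.
(C) has a dimethylamino group (-N(CH3)2) but the nitrogen has H0, not H2.
(D) has a nitro group (-[N+](=O)[O-]) but the nitrogen is [N+] with no H, not NX3H2.
So the answer is (B).

B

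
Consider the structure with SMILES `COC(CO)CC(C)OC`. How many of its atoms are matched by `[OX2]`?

The query [OX2] means: aliphatic oxygen with two total connections — ether, hydroxyl, or ester single-bond O.
Check the 10 heavy atoms by environment: 7× C (X4) → no; 3× O (X2) → match.
That gives 3 matching atoms.

3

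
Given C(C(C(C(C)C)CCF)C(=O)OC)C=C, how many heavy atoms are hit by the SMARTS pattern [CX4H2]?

3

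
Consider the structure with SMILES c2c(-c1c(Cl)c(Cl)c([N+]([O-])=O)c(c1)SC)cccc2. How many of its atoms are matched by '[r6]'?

12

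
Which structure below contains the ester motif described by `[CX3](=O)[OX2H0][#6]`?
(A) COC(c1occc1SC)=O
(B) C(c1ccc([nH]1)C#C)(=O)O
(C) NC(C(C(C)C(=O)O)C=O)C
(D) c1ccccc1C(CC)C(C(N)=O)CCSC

A

[CX3](=O)[OX2H0][#6] describes a carbonyl carbon bonded to an oxygen that is itself bonded to carbon (no H on that O) (an ester).
(A) contains a methyl-ester group (-C(=O)OCH3), which satisfies every atom and bond constraint.
(B) has a carboxylic acid group (-C(=O)OH) but the singly-bonded O carries H (OX2H1, not H0).
(C) has a carboxylic acid group (-C(=O)OH) but the singly-bonded O carries H (OX2H1, not H0).
(D) has a primary amide (-C(=O)NH2) but the carbonyl is bonded to N, not to an O-C linkage.
So the answer is (A).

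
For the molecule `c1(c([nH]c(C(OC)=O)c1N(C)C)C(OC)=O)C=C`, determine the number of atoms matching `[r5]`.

5

The query [r5] means: r5 matches atoms in a five-membered ring.
Check the 18 heavy atoms by environment: 1× n (aromatic, in 5-ring) → match; 4× c (aromatic, in 5-ring) → match; 8× C (acyclic) → no; 4× O (acyclic) → no; 1× N (acyclic) → no.
Summing the matching environments: 1 + 4 = 5 matching atoms.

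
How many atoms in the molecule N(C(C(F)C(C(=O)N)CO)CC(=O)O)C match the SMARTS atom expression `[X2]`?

2

Check the 15 heavy atoms by environment: 6× C (X4) → no; 1× F (X1) → no; 2× N (X3) → no; 2× C (X3) → no; 2× O (X1) → no; 2× O (X2) → match.
That gives 2 matching atoms.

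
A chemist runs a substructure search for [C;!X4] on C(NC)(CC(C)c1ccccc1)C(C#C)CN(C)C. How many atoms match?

2

The query [C;!X4] means: aliphatic carbon that does not have four total connections.
Check the 19 heavy atoms by environment: 9× C (X4) → no; 2× C (X2) → match; 6× c (aromatic, X3) → no; 2× N (X3) → no.
That gives 2 matching atoms.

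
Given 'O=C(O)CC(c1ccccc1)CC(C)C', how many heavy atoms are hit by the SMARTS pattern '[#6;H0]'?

2

Check the 15 heavy atoms by environment: 2× C (H2) → no; 2× C (H1) → no; 1× c (aromatic, H0) → match; 5× c (aromatic, H1) → no; 2× C (H3) → no; 1× C (H0) → match; 1× O (H0) → no; 1× O (H1) → no.
Summing the matching environments: 1 + 1 = 2 matching atoms.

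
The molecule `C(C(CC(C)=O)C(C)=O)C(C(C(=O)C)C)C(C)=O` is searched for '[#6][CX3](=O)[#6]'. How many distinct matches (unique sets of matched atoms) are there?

[#6][CX3](=O)[#6] is the SMARTS for a ketone: a carbonyl carbon (no H) flanked by two carbons.
The molecule carries 4 separate instances of an acetyl/ketone group (-C(=O)CH3) meeting every constraint; each maps to a distinct set of atoms, giving 4 matches.

4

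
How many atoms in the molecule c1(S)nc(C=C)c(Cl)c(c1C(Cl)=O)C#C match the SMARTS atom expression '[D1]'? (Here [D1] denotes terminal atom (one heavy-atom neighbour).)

Check the 15 heavy atoms by environment: 1× n (aromatic, D2) → no; 5× c (aromatic, D3) → no; 2× C (D2) → no; 2× C (D1) → match; 1× C (D3) → no; 1× O (D1) → match; 2× Cl (D1) → match; 1× S (D1) → match.
Summing the matching environments: 2 + 1 + 2 + 1 = 6 matching atoms.

6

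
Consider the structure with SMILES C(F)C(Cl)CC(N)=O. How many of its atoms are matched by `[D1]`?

4

The query [D1] means: atom with exactly one heavy-atom neighbour (degree 1).
Check the 8 heavy atoms by environment: 2× C (D2) → no; 2× C (D3) → no; 1× F (D1) → match; 1× O (D1) → match; 1× N (D1) → match; 1× Cl (D1) → match.
Summing the matching environments: 1 + 1 + 1 + 1 = 4 matching atoms.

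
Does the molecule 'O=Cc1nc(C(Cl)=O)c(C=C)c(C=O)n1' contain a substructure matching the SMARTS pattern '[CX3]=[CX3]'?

The pattern [CX3]=[CX3] describes a non-aromatic C=C double bond between two sp2 carbons — an alkene.
The molecule carries a vinyl group (-CH=CH2), whose atoms satisfy every constraint of the query, so the pattern matches.

Yes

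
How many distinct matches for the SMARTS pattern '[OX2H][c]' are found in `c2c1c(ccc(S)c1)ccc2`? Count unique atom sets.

0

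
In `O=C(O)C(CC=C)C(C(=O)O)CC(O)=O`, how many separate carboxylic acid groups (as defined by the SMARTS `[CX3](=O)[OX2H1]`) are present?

3

[CX3](=O)[OX2H1] is the SMARTS for a carboxylic acid: an sp2 carbon double-bonded to O and single-bonded to an -OH oxygen.
The molecule carries 3 separate instances of a carboxylic acid group (-C(=O)OH) meeting every constraint; each maps to a distinct set of atoms, giving 3 matches.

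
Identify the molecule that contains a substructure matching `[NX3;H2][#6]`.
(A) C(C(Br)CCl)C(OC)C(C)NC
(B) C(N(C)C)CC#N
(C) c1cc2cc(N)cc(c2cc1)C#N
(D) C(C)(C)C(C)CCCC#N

C

[NX3;H2][#6] describes a trivalent nitrogen with two H attached to carbon (a primary amine).
(A) has an N-methylamino group (-NHCH3) but the nitrogen bears two carbons and only one H (H1), not H2.
(B) has a dimethylamino group (-N(CH3)2) but the nitrogen has H0, not H2.
(C) contains a primary amino group (-NH2), which satisfies every atom and bond constraint.
(D) has a nitrile (-C#N) but the nitrogen is NX1 (triple-bonded), not NX3 with two H.
So the answer is (C).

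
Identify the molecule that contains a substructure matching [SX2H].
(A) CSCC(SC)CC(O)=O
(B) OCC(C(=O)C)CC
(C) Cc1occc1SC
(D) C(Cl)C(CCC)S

D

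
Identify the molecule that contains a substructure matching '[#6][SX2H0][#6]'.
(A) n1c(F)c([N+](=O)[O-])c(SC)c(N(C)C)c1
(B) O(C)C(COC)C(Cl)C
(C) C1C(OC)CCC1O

A

[#6][SX2H0][#6] describes an aliphatic sulfur bridging two carbons with no H on the sulfur (a thioether).
(A) contains a methylthio ether (-SCH3), which satisfies every atom and bond constraint.
(B) has a methoxy ether (-OCH3) but the bridging atom is O, not S.
(C) has a methoxy ether (-OCH3) but the bridging atom is O, not S.
So the answer is (A).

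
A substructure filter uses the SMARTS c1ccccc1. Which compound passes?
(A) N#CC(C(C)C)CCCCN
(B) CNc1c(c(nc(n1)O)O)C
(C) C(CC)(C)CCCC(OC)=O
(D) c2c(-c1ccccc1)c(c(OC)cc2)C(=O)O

D

c1ccccc1 describes six aromatic carbons in a ring (a benzene ring).
(A) has a methyl group (-CH3) but no six-membered all-carbon aromatic ring is present.
(B) has a methyl group (-CH3) but no six-membered all-carbon aromatic ring is present.
(C) has a methyl group (-CH3) but no six-membered all-carbon aromatic ring is present.
(D) contains a phenyl ring, which satisfies every atom and bond constraint.
So the answer is (D).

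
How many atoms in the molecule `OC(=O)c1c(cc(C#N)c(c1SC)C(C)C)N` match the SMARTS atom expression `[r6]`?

6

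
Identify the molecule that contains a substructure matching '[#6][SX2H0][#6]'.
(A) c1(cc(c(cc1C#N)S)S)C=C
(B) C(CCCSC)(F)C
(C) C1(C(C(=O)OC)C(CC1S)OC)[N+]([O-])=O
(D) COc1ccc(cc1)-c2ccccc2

B

[#6][SX2H0][#6] describes an aliphatic sulfur bridging two carbons with no H on the sulfur (a thioether).
(A) has a thiol (-SH) but the sulfur has H1, not H0 bridging two carbons.
(B) contains a methylthio ether (-SCH3), which satisfies every atom and bond constraint.
(C) has a methoxy ether (-OCH3) but the bridging atom is O, not S.
(D) has a methoxy ether (-OCH3) but the bridging atom is O, not S.
So the answer is (B).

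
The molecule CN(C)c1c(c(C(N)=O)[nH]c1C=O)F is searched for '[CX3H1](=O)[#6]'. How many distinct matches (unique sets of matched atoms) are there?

1

[CX3H1](=O)[#6] is the SMARTS for an aldehyde: an sp2 carbon with one H, double-bonded to O and single-bonded to carbon.
Exactly one fragment in the molecule meets all constraints, giving 1 match.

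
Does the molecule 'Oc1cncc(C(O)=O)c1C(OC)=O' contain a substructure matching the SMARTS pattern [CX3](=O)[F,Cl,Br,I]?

No

The pattern [CX3](=O)[F,Cl,Br,I] describes a carbonyl carbon bonded to a halogen — an acyl halide.
The closest candidate here is a carboxylic acid group (-C(=O)OH), but the carbonyl is bonded to -OH, not to a halogen. No other fragment satisfies the full query, so there is no match.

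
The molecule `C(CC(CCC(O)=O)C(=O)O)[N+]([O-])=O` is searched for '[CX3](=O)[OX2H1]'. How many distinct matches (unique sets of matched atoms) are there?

2

[CX3](=O)[OX2H1] is the SMARTS for a carboxylic acid: an sp2 carbon double-bonded to O and single-bonded to an -OH oxygen.
The molecule carries 2 separate instances of a carboxylic acid group (-C(=O)OH) meeting every constraint; each maps to a distinct set of atoms, giving 2 matches.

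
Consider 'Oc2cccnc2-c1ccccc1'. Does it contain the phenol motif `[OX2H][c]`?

Yes

The pattern [OX2H][c] describes a hydroxyl oxygen attached to an aromatic carbon — a phenol.
The molecule carries a hydroxyl group (-OH), whose atoms satisfy every constraint of the query, so the pattern matches.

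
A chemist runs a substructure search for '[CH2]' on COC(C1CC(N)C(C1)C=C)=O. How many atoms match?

3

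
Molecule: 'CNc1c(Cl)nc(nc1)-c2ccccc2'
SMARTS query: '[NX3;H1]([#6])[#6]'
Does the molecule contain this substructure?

Yes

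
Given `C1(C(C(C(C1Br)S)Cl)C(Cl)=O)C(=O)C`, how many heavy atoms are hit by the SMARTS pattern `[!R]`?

The query [!R] means: !R matches any atom not in a ring.
Check the 14 heavy atoms by environment: 5× C (in 5-ring) → no; 2× Cl (acyclic) → match; 1× S (acyclic) → match; 3× C (acyclic) → match; 2× O (acyclic) → match; 1× Br (acyclic) → match.
Summing the matching environments: 2 + 1 + 3 + 2 + 1 = 9 matching atoms.

9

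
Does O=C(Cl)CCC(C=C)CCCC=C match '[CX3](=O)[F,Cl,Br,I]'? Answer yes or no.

Yes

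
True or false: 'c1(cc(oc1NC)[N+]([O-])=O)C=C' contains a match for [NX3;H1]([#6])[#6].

True

The pattern [NX3;H1]([#6])[#6] describes a trivalent nitrogen with one H, bonded to two carbons — a secondary amine.
The molecule carries an N-methylamino group (-NHCH3), whose atoms satisfy every constraint of the query, so the pattern matches.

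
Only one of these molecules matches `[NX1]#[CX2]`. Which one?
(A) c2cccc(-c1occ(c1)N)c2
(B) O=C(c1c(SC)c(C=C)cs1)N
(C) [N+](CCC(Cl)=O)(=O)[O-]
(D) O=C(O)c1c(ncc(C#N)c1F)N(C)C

D

[NX1]#[CX2] describes a nitrogen triple-bonded to a two-connected carbon (a nitrile).
(A) has a primary amino group (-NH2) but the nitrogen is NX3 (three connections), not NX1 triple-bonded.
(B) has a primary amide (-C(=O)NH2) but the nitrogen is NX3, not NX1.
(C) has a nitro group (-[N+](=O)[O-]) but there is no C#N triple bond.
(D) contains a nitrile (-C#N), which satisfies every atom and bond constraint.
So the answer is (D).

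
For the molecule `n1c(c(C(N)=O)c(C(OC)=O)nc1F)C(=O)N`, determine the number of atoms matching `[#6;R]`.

4

The query [#6;R] means: carbon that is part of a ring.
Check the 17 heavy atoms by environment: 2× n (aromatic, in 6-ring) → no; 4× c (aromatic, in 6-ring) → match; 1× F (acyclic) → no; 4× C (acyclic) → no; 4× O (acyclic) → no; 2× N (acyclic) → no.
That gives 4 matching atoms.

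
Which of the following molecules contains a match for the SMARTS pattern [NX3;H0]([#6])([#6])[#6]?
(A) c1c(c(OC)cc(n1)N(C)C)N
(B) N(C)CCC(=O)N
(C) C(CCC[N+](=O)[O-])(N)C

[NX3;H0]([#6])([#6])[#6] describes a trivalent nitrogen with no H, bonded to three carbons (a tertiary amine).
(A) contains a dimethylamino group (-N(CH3)2), which satisfies every atom and bond constraint.
(B) has a primary amide (-C(=O)NH2) but the amide nitrogen has H2 and only one carbon neighbour.
(C) has a primary amino group (-NH2) but the nitrogen has H2, not H0 with three carbons.
So the answer is (A).

A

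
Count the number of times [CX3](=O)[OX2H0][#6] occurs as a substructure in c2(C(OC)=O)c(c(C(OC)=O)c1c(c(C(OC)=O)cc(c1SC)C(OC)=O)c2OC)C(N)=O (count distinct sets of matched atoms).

4

[CX3](=O)[OX2H0][#6] is the SMARTS for an ester: a carbonyl carbon bonded to an oxygen that is itself bonded to carbon (no H on that O).
The molecule carries 4 separate instances of a methyl-ester group (-C(=O)OCH3) meeting every constraint; each maps to a distinct set of atoms, giving 4 matches.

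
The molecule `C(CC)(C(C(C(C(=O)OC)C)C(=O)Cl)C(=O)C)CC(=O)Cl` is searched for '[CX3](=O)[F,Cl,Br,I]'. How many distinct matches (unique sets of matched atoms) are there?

2

[CX3](=O)[F,Cl,Br,I] is the SMARTS for an acyl halide: a carbonyl carbon bonded to a halogen.
The molecule carries 2 separate instances of an acyl chloride (-C(=O)Cl) meeting every constraint; each maps to a distinct set of atoms, giving 2 matches.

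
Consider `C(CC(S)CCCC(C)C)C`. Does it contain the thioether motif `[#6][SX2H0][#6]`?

No

The pattern [#6][SX2H0][#6] describes an aliphatic sulfur bridging two carbons with no H on the sulfur — a thioether.
The closest candidate here is a thiol (-SH), but the sulfur has H1, not H0 bridging two carbons. No other fragment satisfies the full query, so there is no match.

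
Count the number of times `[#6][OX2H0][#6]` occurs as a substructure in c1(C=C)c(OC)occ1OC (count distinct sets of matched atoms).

2

[#6][OX2H0][#6] is the SMARTS for an ether: an aliphatic oxygen bridging two carbons with no H on the oxygen.
The molecule carries 2 separate instances of a methoxy ether (-OCH3) meeting every constraint; each maps to a distinct set of atoms, giving 2 matches.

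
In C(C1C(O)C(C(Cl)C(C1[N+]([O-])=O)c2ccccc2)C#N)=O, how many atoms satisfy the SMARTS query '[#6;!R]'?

2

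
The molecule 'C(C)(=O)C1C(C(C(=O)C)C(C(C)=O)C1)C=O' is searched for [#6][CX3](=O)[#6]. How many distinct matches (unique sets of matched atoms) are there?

[#6][CX3](=O)[#6] is the SMARTS for a ketone: a carbonyl carbon (no H) flanked by two carbons.
The molecule carries 3 separate instances of an acetyl/ketone group (-C(=O)CH3) meeting every constraint; each maps to a distinct set of atoms, giving 3 matches.

3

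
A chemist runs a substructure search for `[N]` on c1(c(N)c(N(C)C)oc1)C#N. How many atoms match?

3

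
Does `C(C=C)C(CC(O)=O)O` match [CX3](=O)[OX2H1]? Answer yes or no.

The pattern [CX3](=O)[OX2H1] describes an sp2 carbon double-bonded to O and single-bonded to an -OH oxygen — a carboxylic acid.
The molecule carries a carboxylic acid group (-C(=O)OH), whose atoms satisfy every constraint of the query, so the pattern matches.

Yes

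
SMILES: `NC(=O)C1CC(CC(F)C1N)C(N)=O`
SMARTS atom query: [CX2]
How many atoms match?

Check the 14 heavy atoms by environment: 6× C (X4) → no; 2× C (X3) → no; 2× O (X1) → no; 3× N (X3) → no; 1× F (X1) → no.
No environment satisfies the query, so 0 matching atoms.

0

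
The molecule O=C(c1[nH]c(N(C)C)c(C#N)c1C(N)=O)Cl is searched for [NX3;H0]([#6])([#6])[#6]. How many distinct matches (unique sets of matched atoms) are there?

1

[NX3;H0]([#6])([#6])[#6] is the SMARTS for a tertiary amine: a trivalent nitrogen with no H, bonded to three carbons.
Exactly one fragment in the molecule meets all constraints, giving 1 match.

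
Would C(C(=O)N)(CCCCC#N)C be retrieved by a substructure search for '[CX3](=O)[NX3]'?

The pattern [CX3](=O)[NX3] describes a carbonyl carbon bonded to a trivalent nitrogen — an amide.
The molecule carries a primary amide (-C(=O)NH2), whose atoms satisfy every constraint of the query, so the pattern matches.

Yes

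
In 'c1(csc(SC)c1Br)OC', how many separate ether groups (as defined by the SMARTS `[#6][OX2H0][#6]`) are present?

1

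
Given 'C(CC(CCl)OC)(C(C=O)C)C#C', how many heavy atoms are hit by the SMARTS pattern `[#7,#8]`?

2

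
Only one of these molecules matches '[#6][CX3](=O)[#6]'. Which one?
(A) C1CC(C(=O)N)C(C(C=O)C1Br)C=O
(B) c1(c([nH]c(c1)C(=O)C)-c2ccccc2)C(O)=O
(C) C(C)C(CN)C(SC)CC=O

[#6][CX3](=O)[#6] describes a carbonyl carbon (no H) flanked by two carbons (a ketone).
(A) has an aldehyde (-CHO) but the carbonyl carbon has H1, so it is not flanked by two carbons.
(B) contains an acetyl/ketone group (-C(=O)CH3), which satisfies every atom and bond constraint.
(C) has an aldehyde (-CHO) but the carbonyl carbon has H1, so it is not flanked by two carbons.
So the answer is (B).

B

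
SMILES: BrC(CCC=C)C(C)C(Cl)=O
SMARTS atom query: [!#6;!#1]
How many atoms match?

3

The query [!#6;!#1] means: not carbon and not hydrogen — any heteroatom.
Check the 11 heavy atoms by environment: 8× C → no; 1× O → match; 1× Cl → match; 1× Br → match.
Summing the matching environments: 1 + 1 + 1 = 3 matching atoms.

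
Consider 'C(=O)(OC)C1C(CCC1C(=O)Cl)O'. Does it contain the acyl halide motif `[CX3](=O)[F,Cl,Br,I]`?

The pattern [CX3](=O)[F,Cl,Br,I] describes a carbonyl carbon bonded to a halogen — an acyl halide.
The molecule carries an acyl chloride (-C(=O)Cl), whose atoms satisfy every constraint of the query, so the pattern matches.

Yes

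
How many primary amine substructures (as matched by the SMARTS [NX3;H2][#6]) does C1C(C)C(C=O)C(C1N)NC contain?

1

[NX3;H2][#6] is the SMARTS for a primary amine: a trivalent nitrogen with two H attached to carbon.
Exactly one fragment in the molecule meets all constraints, giving 1 match.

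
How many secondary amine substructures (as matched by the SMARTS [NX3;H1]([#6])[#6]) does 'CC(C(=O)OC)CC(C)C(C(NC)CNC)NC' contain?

3

[NX3;H1]([#6])[#6] is the SMARTS for a secondary amine: a trivalent nitrogen with one H, bonded to two carbons.
The molecule carries 3 separate instances of an N-methylamino group (-NHCH3) meeting every constraint; each maps to a distinct set of atoms, giving 3 matches.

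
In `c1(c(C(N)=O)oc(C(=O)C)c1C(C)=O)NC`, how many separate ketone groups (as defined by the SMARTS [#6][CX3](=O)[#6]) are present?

2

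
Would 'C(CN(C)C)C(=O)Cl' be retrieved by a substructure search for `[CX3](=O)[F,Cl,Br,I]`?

Yes

The pattern [CX3](=O)[F,Cl,Br,I] describes a carbonyl carbon bonded to a halogen — an acyl halide.
The molecule carries an acyl chloride (-C(=O)Cl), whose atoms satisfy every constraint of the query, so the pattern matches.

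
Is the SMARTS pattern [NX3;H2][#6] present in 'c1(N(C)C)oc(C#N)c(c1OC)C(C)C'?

No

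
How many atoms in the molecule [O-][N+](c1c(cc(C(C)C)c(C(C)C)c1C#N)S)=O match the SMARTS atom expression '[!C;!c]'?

5

The query [!C;!c] means: neither aliphatic nor aromatic carbon — same as [!#6].
Check the 18 heavy atoms by environment: 6× c (aromatic) → no; 7× C → no; 1× N → match; 1× S → match; 1× N (charge +1) → match; 1× O (charge -1) → match; 1× O → match.
Summing the matching environments: 1 + 1 + 1 + 1 + 1 = 5 matching atoms.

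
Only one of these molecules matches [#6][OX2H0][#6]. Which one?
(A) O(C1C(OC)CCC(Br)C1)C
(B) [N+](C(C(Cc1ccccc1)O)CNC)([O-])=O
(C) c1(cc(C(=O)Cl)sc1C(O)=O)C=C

A

[#6][OX2H0][#6] describes an aliphatic oxygen bridging two carbons with no H on the oxygen (an ether).
(A) contains a methoxy ether (-OCH3), which satisfies every atom and bond constraint.
(B) has a hydroxyl group (-OH) but the oxygen has H1, not H0 bridging two carbons.
(C) has a carboxylic acid group (-C(=O)OH) but the -OH oxygen has H1; the =O is OX1, not OX2.
So the answer is (A).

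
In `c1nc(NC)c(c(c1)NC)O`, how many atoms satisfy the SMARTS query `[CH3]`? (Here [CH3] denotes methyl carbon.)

The query [CH3] means: aliphatic carbon with exactly three hydrogens.
Check the 11 heavy atoms by environment: 1× n (aromatic, H0) → no; 2× c (aromatic, H1) → no; 3× c (aromatic, H0) → no; 1× O (H1) → no; 2× N (H1) → no; 2× C (H3) → match.
That gives 2 matching atoms.

2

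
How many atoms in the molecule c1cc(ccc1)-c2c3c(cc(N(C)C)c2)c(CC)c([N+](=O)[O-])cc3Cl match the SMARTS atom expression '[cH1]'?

8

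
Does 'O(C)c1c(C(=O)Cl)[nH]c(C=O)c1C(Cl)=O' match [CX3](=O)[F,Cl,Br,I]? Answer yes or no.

Yes

The pattern [CX3](=O)[F,Cl,Br,I] describes a carbonyl carbon bonded to a halogen — an acyl halide.
The molecule carries an acyl chloride (-C(=O)Cl), whose atoms satisfy every constraint of the query, so the pattern matches.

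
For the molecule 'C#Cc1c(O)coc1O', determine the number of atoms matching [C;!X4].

2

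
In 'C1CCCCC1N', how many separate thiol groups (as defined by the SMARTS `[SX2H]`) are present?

[SX2H] is the SMARTS for a thiol: an aliphatic sulfur with two connections, one being H.
No fragment in the molecule satisfies every constraint, giving 0 matches.

0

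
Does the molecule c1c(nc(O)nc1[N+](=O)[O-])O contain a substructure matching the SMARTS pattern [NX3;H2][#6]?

No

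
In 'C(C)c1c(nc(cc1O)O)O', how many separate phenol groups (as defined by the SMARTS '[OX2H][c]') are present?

3

[OX2H][c] is the SMARTS for a phenol: a hydroxyl oxygen attached to an aromatic carbon.
The molecule carries 3 separate instances of a hydroxyl group (-OH) meeting every constraint; each maps to a distinct set of atoms, giving 3 matches.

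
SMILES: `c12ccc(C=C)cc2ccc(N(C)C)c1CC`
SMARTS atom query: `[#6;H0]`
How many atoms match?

The query [#6;H0] means: any carbon with no attached hydrogen.
Check the 17 heavy atoms by environment: 5× c (aromatic, H0) → match; 5× c (aromatic, H1) → no; 1× N (H0) → no; 3× C (H3) → no; 1× C (H1) → no; 2× C (H2) → no.
That gives 5 matching atoms.

5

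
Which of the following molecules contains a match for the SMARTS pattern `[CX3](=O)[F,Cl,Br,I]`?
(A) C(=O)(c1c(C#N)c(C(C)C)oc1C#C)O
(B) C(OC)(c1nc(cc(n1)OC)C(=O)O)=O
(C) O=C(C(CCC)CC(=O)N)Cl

C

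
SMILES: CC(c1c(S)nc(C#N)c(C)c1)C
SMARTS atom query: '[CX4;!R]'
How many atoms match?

4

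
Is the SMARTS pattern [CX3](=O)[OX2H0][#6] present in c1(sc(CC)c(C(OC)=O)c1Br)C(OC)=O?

Yes

The pattern [CX3](=O)[OX2H0][#6] describes a carbonyl carbon bonded to an oxygen that is itself bonded to carbon (no H on that O) — an ester.
The molecule carries a methyl-ester group (-C(=O)OCH3), whose atoms satisfy every constraint of the query, so the pattern matches.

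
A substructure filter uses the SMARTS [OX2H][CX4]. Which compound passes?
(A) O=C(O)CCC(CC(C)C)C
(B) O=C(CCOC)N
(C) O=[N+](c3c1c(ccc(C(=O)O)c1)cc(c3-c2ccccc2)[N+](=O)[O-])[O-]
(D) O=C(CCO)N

[OX2H][CX4] describes a hydroxyl oxygen bound to an sp3 (X4) carbon (an aliphatic alcohol).
(A) has a carboxylic acid group (-C(=O)OH) but the -OH is on a CX3 carbonyl carbon, not a CX4 carbon.
(B) has a methoxy ether (-OCH3) but the oxygen has H0 (ether), not H1.
(C) has a carboxylic acid group (-C(=O)OH) but the -OH is on a CX3 carbonyl carbon, not a CX4 carbon.
(D) contains a hydroxyl group (-OH), which satisfies every atom and bond constraint.
So the answer is (D).

D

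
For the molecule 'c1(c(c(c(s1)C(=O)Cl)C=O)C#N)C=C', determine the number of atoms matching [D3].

Check the 14 heavy atoms by environment: 1× s (aromatic, D2) → no; 4× c (aromatic, D3) → match; 3× C (D2) → no; 1× C (D1) → no; 2× O (D1) → no; 1× N (D1) → no; 1× C (D3) → match; 1× Cl (D1) → no.
Summing the matching environments: 4 + 1 = 5 matching atoms.

5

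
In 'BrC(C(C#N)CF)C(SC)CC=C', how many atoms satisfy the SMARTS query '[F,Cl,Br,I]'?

Check the 13 heavy atoms by environment: 9× C → no; 1× N → no; 1× Br → match; 1× S → no; 1× F → match.
Summing the matching environments: 1 + 1 = 2 matching atoms.

2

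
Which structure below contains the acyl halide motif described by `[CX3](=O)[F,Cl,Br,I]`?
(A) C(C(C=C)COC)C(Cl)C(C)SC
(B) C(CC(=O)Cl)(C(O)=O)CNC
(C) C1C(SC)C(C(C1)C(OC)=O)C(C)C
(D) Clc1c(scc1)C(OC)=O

[CX3](=O)[F,Cl,Br,I] describes a carbonyl carbon bonded to a halogen (an acyl halide).
(A) has a chloro substituent but the Cl is not on a carbonyl carbon.
(B) contains an acyl chloride (-C(=O)Cl), which satisfies every atom and bond constraint.
(C) has a methyl-ester group (-C(=O)OCH3) but the carbonyl is bonded to -O-C, not to a halogen.
(D) has a chloro substituent but the Cl is not on a carbonyl carbon.
So the answer is (B).

B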